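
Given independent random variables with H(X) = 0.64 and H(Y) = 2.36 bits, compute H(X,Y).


For independent variables, H(X,Y) = H(X) + H(Y) = 0.64 + 2.36 = 3.0

3.0 bits


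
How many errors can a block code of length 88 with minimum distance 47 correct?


Correction capability = floor((d-1)/2) = floor((47-1)/2) = 23

23 errors


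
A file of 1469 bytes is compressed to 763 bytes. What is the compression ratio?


Ratio = original / compressed = 1469 / 763 = 1.9253

1.9253


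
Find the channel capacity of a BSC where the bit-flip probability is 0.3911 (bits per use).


H(p) = -p*log2(p) - (1-p)*log2(1-p) = -0.3911*log2(0.3911) - 0.6089*log2(0.6089) = 0.529702 + 0.435804 = 0.9655. C = 1 - H(p) = 1 - 0.9655 = 0.0345

0.0345 bits


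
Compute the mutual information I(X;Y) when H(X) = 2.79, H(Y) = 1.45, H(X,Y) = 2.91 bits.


I(X;Y) = H(X) + H(Y) - H(X,Y) = 2.79 + 1.45 - 2.91 = 1.33

1.33 bits


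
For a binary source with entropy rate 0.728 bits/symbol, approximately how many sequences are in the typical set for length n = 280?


log2|A_typical| = nH = 280 * 0.728 = 203.84, so |A_typical| ~ 2^203.84 = 2.301e+61

2.301e+61


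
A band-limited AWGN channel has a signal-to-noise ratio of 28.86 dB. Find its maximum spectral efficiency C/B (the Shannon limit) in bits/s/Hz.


SNR_linear = 10^(28.86/10) = 769.1304; C/B = log2(1 + SNR_linear) = log2(1 + 769.1304) = 9.589

9.589 bits/s/Hz


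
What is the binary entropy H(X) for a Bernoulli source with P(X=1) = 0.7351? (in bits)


H = -p*log2(p) - (1-p)*log2(1-p). -0.7351*log2(0.7351) = 0.326375; -0.2649*log2(0.2649) = 0.507676. H = 0.326375 + 0.507676 = 0.8341

0.8341 bits


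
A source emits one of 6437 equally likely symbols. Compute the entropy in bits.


H = log2(n) = log2(6437) = 12.6522

12.6522 bits


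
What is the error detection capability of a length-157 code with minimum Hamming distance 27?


Detection capability = d_min - 1 = 27 - 1 = 26

26 errors


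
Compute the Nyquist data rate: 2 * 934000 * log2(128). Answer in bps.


Rate = 2 * B * log2(M) = 2 * 934000 * 7.0 = 13076000.0

13076000.0 bps


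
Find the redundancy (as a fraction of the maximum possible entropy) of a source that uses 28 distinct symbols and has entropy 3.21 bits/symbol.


H_max = log2(K) = log2(28) = 4.8074 bits/symbol. Redundancy = 1 - H/H_max = 1 - 3.21/4.8074 = 1 - 0.6677 = 0.3323

0.3323


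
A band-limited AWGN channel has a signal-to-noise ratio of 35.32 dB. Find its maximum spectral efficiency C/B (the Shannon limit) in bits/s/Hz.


SNR_linear = 10^(35.32/10) = 3404.0819; C/B = log2(1 + SNR_linear) = log2(1 + 3404.0819) = 11.7335

11.7335 bits/s/Hz


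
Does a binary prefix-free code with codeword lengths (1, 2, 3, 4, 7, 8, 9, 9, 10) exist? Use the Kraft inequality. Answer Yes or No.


Kraft sum = sum(2^(-l_i)) = 0.9541, need <= 1. Result: satisfied (a binary prefix-free code with these lengths exists)

Yes


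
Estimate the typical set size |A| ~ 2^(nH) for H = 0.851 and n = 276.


log2|A_typical| = nH = 276 * 0.851 = 234.876, so |A_typical| ~ 2^234.876 = 5.067e+70

5.067e+70


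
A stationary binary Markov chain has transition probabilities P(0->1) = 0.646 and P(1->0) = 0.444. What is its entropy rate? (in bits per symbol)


Stationary distribution: pi_0 = p10/(p01+p10) = 0.4073, pi_1 = 0.5927. Entropy rate H' = pi_0*H(p01) + pi_1*H(p10) = 0.4073*0.9376 + 0.5927*0.9909 = 0.9692

0.9692 bits/symbol


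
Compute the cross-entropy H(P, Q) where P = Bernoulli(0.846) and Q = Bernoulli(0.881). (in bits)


H(P,Q) = -p*log2(q) - (1-p)*log2(1-q). -0.846*log2(0.881) = 0.154637; -0.154*log2(0.119) = 0.472929. H(P,Q) = 0.154637 + 0.472929 = 0.6276

0.6276 bits


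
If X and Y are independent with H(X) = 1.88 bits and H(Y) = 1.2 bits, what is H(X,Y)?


For independent variables, H(X,Y) = H(X) + H(Y) = 1.88 + 1.2 = 3.08

3.08 bits


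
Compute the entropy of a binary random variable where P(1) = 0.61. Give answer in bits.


H = -p*log2(p) - (1-p)*log2(1-p). -0.61*log2(0.61) = 0.435002; -0.39*log2(0.39) = 0.529797. H = 0.435002 + 0.529797 = 0.9648

0.9648 bits


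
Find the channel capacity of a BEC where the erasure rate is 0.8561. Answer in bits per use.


C = 1 - epsilon = 1 - 0.8561 = 0.1439

0.1439 bits


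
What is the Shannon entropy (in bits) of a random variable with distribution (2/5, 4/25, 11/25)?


H = -sum(p_i * log2(p_i)). Terms: -(2/5)*log2(2/5) = 0.528771; -(4/25)*log2(4/25) = 0.423017; -(11/25)*log2(11/25) = 0.521147. H = 0.528771 + 0.423017 + 0.521147 = 1.4729

1.4729 bits


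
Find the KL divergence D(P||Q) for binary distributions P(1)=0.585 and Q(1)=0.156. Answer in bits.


KL = p*log2(p/q) + (1-p)*log2((1-p)/(1-q)) = 0.585*log2(0.585/0.156) + 0.415*log2(0.415/0.844) = 0.6905

0.6905 bits


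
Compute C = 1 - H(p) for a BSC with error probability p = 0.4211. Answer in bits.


H(p) = -p*log2(p) - (1-p)*log2(1-p) = -0.4211*log2(0.4211) - 0.5789*log2(0.5789) = 0.525434 + 0.456529 = 0.982. C = 1 - H(p) = 1 - 0.982 = 0.018

0.018 bits


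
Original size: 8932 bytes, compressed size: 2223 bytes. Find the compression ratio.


Ratio = original / compressed = 8932 / 2223 = 4.018

4.018


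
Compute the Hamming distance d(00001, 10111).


Count differing positions: ^ . ^ ^ . = 3 differences

3


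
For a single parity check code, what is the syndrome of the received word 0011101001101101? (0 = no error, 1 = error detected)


Syndrome = XOR of all bits = 0 XOR 0 XOR 1 XOR 1 XOR 1 XOR 0 XOR 1 XOR 0 XOR 0 XOR 1 XOR 1 XOR 0 XOR 1 XOR 1 XOR 0 XOR 1 = 1

1


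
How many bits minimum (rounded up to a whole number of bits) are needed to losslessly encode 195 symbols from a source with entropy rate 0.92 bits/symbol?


Minimum bits >= n * H = 195 * 0.92 = 179.4, rounded up to a whole number of bits = 180

180 bits


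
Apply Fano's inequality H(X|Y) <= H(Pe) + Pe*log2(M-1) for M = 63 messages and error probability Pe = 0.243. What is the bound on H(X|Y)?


H(Pe) = -Pe*log2(Pe) - (1-Pe)*log2(1-Pe) = -0.243*log2(0.243) - 0.757*log2(0.757) = 0.495956 + 0.304038 = 0.8. Pe*log2(M-1) = 0.243*log2(62) = 1.446870. Bound = H(Pe) + Pe*log2(M-1) = 0.495956 + 0.304038 + 1.446870 = 2.2469

2.2469 bits


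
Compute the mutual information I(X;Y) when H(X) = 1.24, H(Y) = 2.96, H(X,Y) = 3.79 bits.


I(X;Y) = H(X) + H(Y) - H(X,Y) = 1.24 + 2.96 - 3.79 = 0.41

0.41 bits


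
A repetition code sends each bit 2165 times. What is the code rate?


Rate = k/n = 1/2165

1/2165


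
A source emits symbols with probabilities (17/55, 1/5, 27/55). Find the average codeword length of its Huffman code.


Huffman construction (repeatedly merge the two least-probable nodes; each merge adds 1 bit to every symbol beneath it): 1/5 + 17/55 = 28/55; 27/55 + 28/55 = 1. Resulting codeword lengths (in the order the probabilities were given): (2, 2, 1). L_avg = sum(p_i * l_i) = 17/55*2 + 1/5*2 + 27/55*1 = 83/55 = 1.5091

1.5091 bits


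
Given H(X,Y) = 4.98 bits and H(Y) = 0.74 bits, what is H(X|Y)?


H(X|Y) = H(X,Y) - H(Y) = 4.98 - 0.74 = 4.24

4.24 bits


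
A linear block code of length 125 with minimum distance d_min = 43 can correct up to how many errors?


Correction capability = floor((d-1)/2) = floor((43-1)/2) = 21

21 errors


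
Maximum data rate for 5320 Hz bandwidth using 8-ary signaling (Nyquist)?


Rate = 2 * B * log2(M) = 2 * 5320 * 3.0 = 31920.0

31920.0 bps


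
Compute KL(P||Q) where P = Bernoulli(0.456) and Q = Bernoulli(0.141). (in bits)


KL = p*log2(p/q) + (1-p)*log2((1-p)/(1-q)) = 0.456*log2(0.456/0.141) + 0.544*log2(0.544/0.859) = 0.4136

0.4136 bits


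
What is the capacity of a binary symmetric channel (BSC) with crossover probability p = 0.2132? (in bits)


H(p) = -p*log2(p) - (1-p)*log2(1-p) = -0.2132*log2(0.2132) - 0.7868*log2(0.7868) = 0.475376 + 0.272179 = 0.7476. C = 1 - H(p) = 1 - 0.7476 = 0.2524

0.2524 bits


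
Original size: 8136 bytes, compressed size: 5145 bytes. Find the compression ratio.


Ratio = original / compressed = 8136 / 5145 = 1.5813

1.5813


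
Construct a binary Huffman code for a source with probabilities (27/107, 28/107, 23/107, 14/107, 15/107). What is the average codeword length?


Huffman construction (repeatedly merge the two least-probable nodes; each merge adds 1 bit to every symbol beneath it): 14/107 + 15/107 = 29/107; 23/107 + 27/107 = 50/107; 28/107 + 29/107 = 57/107; 50/107 + 57/107 = 1. Resulting codeword lengths (in the order the probabilities were given): (2, 2, 2, 3, 3). L_avg = sum(p_i * l_i) = 27/107*2 + 28/107*2 + 23/107*2 + 14/107*3 + 15/107*3 = 243/107 = 2.271

2.271 bits


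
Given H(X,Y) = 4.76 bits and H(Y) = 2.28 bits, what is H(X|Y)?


H(X|Y) = H(X,Y) - H(Y) = 4.76 - 2.28 = 2.48

2.48 bits


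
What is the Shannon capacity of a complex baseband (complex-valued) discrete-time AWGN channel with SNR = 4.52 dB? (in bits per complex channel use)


SNR_linear = 10^(4.52/10) = 2.8314; C = log2(1 + SNR_linear) = log2(1 + 2.8314) = 1.9379

1.9379 bits/channel use


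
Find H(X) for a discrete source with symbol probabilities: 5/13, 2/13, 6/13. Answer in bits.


H = -sum(p_i * log2(p_i)). Terms: -(5/13)*log2(5/13) = 0.530197; -(2/13)*log2(2/13) = 0.415452; -(6/13)*log2(6/13) = 0.514836. H = 0.530197 + 0.415452 + 0.514836 = 1.4605

1.4605 bits


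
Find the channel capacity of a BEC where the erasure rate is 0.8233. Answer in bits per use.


C = 1 - epsilon = 1 - 0.8233 = 0.1767

0.1767 bits


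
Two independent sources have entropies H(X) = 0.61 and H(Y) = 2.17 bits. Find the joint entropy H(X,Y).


For independent variables, H(X,Y) = H(X) + H(Y) = 0.61 + 2.17 = 2.78

2.78 bits


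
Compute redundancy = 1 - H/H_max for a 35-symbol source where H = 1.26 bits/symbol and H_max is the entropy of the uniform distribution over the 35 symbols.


H_max = log2(K) = log2(35) = 5.1293 bits/symbol. Redundancy = 1 - H/H_max = 1 - 1.26/5.1293 = 1 - 0.2456 = 0.7544

0.7544


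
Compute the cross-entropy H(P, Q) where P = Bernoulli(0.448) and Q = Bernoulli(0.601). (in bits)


H(P,Q) = -p*log2(q) - (1-p)*log2(1-q). -0.448*log2(0.601) = 0.329084; -0.552*log2(0.399) = 0.731698. H(P,Q) = 0.329084 + 0.731698 = 1.0608

1.0608 bits


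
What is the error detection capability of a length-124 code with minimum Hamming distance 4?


Detection capability = d_min - 1 = 4 - 1 = 3

3 errors


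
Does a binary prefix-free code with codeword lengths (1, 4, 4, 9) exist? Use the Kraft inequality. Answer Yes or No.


Kraft sum = sum(2^(-l_i)) = 0.627, need <= 1. Result: satisfied (a binary prefix-free code with these lengths exists)

Yes


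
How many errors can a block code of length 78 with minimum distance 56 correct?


Correction capability = floor((d-1)/2) = floor((56-1)/2) = 27

27 errors


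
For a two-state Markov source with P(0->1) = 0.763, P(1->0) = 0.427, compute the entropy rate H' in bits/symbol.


Stationary distribution: pi_0 = p10/(p01+p10) = 0.3588, pi_1 = 0.6412. Entropy rate H' = pi_0*H(p01) + pi_1*H(p10) = 0.3588*0.79 + 0.6412*0.9846 = 0.9148

0.9148 bits/symbol


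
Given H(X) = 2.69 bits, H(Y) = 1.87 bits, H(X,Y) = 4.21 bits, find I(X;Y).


I(X;Y) = H(X) + H(Y) - H(X,Y) = 2.69 + 1.87 - 4.21 = 0.35

0.35 bits


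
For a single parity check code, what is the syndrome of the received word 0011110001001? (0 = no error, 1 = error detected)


Syndrome = XOR of all bits = 0 XOR 0 XOR 1 XOR 1 XOR 1 XOR 1 XOR 0 XOR 0 XOR 0 XOR 1 XOR 0 XOR 0 XOR 1 = 0

0


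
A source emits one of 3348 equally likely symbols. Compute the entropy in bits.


H = log2(n) = log2(3348) = 11.7091

11.7091 bits


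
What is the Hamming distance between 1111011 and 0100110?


Count differing positions: ^ . ^ ^ ^ . ^ = 5 differences

5


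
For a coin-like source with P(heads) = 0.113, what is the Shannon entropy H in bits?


H = -p*log2(p) - (1-p)*log2(1-p). -0.113*log2(0.113) = 0.355453; -0.887*log2(0.887) = 0.153446. H = 0.355453 + 0.153446 = 0.5089

0.5089 bits


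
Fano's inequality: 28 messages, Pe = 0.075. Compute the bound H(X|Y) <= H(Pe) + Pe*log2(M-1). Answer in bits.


H(Pe) = -Pe*log2(Pe) - (1-Pe)*log2(1-Pe) = -0.075*log2(0.075) - 0.925*log2(0.925) = 0.280272 + 0.104039 = 0.3843. Pe*log2(M-1) = 0.075*log2(27) = 0.356617. Bound = H(Pe) + Pe*log2(M-1) = 0.280272 + 0.104039 + 0.356617 = 0.7409

0.7409 bits


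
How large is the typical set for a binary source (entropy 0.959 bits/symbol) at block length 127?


log2|A_typical| = nH = 127 * 0.959 = 121.793, so |A_typical| ~ 2^121.793 = 4.606e+36

4.606e+36


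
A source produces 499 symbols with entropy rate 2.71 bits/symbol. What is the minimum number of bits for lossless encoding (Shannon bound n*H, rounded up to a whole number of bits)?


Minimum bits >= n * H = 499 * 2.71 = 1352.29, rounded up to a whole number of bits = 1353

1353 bits


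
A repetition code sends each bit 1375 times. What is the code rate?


Rate = k/n = 1/1375

1/1375


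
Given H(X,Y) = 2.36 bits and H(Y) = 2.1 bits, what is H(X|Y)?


H(X|Y) = H(X,Y) - H(Y) = 2.36 - 2.1 = 0.26

0.26 bits


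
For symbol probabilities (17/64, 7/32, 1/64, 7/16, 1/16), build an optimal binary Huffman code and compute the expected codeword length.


Huffman construction (repeatedly merge the two least-probable nodes; each merge adds 1 bit to every symbol beneath it): 1/64 + 1/16 = 5/64; 5/64 + 7/32 = 19/64; 17/64 + 19/64 = 9/16; 7/16 + 9/16 = 1. Resulting codeword lengths (in the order the probabilities were given): (2, 3, 4, 1, 4). L_avg = sum(p_i * l_i) = 17/64*2 + 7/32*3 + 1/64*4 + 7/16*1 + 1/16*4 = 31/16 = 1.9375

1.9375 bits


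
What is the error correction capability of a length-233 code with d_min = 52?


Correction capability = floor((d-1)/2) = floor((52-1)/2) = 25

25 errors


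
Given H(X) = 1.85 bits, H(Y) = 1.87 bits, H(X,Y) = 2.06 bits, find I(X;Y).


I(X;Y) = H(X) + H(Y) - H(X,Y) = 1.85 + 1.87 - 2.06 = 1.66

1.66 bits


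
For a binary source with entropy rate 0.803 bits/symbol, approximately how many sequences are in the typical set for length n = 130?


log2|A_typical| = nH = 130 * 0.803 = 104.39, so |A_typical| ~ 2^104.39 = 2.658e+31

2.658e+31


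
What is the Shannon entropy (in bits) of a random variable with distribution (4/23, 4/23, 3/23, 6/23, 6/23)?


H = -sum(p_i * log2(p_i)). Terms: -(4/23)*log2(4/23) = 0.438880; -(4/23)*log2(4/23) = 0.438880; -(3/23)*log2(3/23) = 0.383296; -(6/23)*log2(6/23) = 0.505722; -(6/23)*log2(6/23) = 0.505722. H = 0.438880 + 0.438880 + 0.383296 + 0.505722 + 0.505722 = 2.2725

2.2725 bits


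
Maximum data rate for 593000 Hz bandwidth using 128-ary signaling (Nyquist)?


Rate = 2 * B * log2(M) = 2 * 593000 * 7.0 = 8302000.0

8302000.0 bps


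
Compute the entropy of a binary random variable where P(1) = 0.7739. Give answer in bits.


H = -p*log2(p) - (1-p)*log2(1-p). -0.7739*log2(0.7739) = 0.286173; -0.2261*log2(0.2261) = 0.484977. H = 0.286173 + 0.484977 = 0.7712

0.7712 bits


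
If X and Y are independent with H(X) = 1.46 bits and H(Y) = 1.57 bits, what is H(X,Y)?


For independent variables, H(X,Y) = H(X) + H(Y) = 1.46 + 1.57 = 3.03

3.03 bits


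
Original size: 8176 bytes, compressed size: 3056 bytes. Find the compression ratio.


Ratio = original / compressed = 8176 / 3056 = 2.6754

2.6754


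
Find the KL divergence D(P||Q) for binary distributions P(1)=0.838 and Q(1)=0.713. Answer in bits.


KL = p*log2(p/q) + (1-p)*log2((1-p)/(1-q)) = 0.838*log2(0.838/0.713) + 0.162*log2(0.162/0.287) = 0.0616

0.0616 bits


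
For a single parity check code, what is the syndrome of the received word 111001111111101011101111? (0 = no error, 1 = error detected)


Syndrome = XOR of all bits = 1 XOR 1 XOR 1 XOR 0 XOR 0 XOR 1 XOR 1 XOR 1 XOR 1 XOR 1 XOR 1 XOR 1 XOR 1 XOR 0 XOR 1 XOR 0 XOR 1 XOR 1 XOR 1 XOR 0 XOR 1 XOR 1 XOR 1 XOR 1 = 1

1


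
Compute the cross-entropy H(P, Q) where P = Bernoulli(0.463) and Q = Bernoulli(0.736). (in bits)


H(P,Q) = -p*log2(q) - (1-p)*log2(1-q). -0.463*log2(0.736) = 0.204749; -0.537*log2(0.264) = 1.031787. H(P,Q) = 0.204749 + 1.031787 = 1.2365

1.2365 bits


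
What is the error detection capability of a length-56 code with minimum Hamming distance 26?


Detection capability = d_min - 1 = 26 - 1 = 25

25 errors


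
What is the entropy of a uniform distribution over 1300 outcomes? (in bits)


H = log2(n) = log2(1300) = 10.3443

10.3443 bits


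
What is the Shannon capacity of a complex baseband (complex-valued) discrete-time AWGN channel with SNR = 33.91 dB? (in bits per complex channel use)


SNR_linear = 10^(33.91/10) = 2460.3676; C = log2(1 + SNR_linear) = log2(1 + 2460.3676) = 11.2652

11.2652 bits/channel use


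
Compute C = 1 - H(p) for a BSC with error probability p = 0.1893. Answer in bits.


H(p) = -p*log2(p) - (1-p)*log2(1-p) = -0.1893*log2(0.1893) - 0.8107*log2(0.8107) = 0.454557 + 0.245447 = 0.7. C = 1 - H(p) = 1 - 0.7 = 0.3

0.3 bits


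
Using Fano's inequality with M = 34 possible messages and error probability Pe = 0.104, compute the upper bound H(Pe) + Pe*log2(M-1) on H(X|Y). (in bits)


H(Pe) = -Pe*log2(Pe) - (1-Pe)*log2(1-Pe) = -0.104*log2(0.104) - 0.896*log2(0.896) = 0.339596 + 0.141953 = 0.4815. Pe*log2(M-1) = 0.104*log2(33) = 0.524617. Bound = H(Pe) + Pe*log2(M-1) = 0.339596 + 0.141953 + 0.524617 = 1.0062

1.0062 bits


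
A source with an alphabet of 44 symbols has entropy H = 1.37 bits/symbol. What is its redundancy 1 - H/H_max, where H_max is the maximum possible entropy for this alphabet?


H_max = log2(K) = log2(44) = 5.4594 bits/symbol. Redundancy = 1 - H/H_max = 1 - 1.37/5.4594 = 1 - 0.2509 = 0.7491

0.7491


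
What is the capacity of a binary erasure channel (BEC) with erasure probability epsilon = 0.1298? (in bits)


C = 1 - epsilon = 1 - 0.1298 = 0.8702

0.8702 bits


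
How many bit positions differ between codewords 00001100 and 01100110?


Count differing positions: . ^ ^ . ^ . ^ . = 4 differences

4


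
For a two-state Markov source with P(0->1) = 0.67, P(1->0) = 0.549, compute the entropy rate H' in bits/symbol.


Stationary distribution: pi_0 = p10/(p01+p10) = 0.4504, pi_1 = 0.5496. Entropy rate H' = pi_0*H(p01) + pi_1*H(p10) = 0.4504*0.9149 + 0.5496*0.9931 = 0.9579

0.9579 bits/symbol


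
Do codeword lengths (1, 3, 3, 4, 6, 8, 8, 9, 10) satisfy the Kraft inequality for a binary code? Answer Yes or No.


Kraft sum = sum(2^(-l_i)) = 0.8389, need <= 1. Result: satisfied (a binary prefix-free code with these lengths exists)

Yes


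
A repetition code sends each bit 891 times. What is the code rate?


Rate = k/n = 1/891

1/891


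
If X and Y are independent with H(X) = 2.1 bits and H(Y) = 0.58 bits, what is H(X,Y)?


For independent variables, H(X,Y) = H(X) + H(Y) = 2.1 + 0.58 = 2.68

2.68 bits


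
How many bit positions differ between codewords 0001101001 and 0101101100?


Count differing positions: . ^ . . . . . ^ . ^ = 3 differences

3


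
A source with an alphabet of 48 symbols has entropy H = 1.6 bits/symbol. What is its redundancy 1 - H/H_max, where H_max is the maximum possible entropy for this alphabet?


H_max = log2(K) = log2(48) = 5.585 bits/symbol. Redundancy = 1 - H/H_max = 1 - 1.6/5.585 = 1 - 0.2865 = 0.7135

0.7135


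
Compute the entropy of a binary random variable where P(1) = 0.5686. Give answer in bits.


H = -p*log2(p) - (1-p)*log2(1-p). -0.5686*log2(0.5686) = 0.463133; -0.4314*log2(0.4314) = 0.523246. H = 0.463133 + 0.523246 = 0.9864

0.9864 bits


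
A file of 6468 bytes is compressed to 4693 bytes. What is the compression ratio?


Ratio = original / compressed = 6468 / 4693 = 1.3782

1.3782


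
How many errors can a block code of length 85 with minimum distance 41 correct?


Correction capability = floor((d-1)/2) = floor((41-1)/2) = 20

20 errors


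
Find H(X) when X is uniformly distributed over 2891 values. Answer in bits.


H = log2(n) = log2(2891) = 11.4974

11.4974 bits


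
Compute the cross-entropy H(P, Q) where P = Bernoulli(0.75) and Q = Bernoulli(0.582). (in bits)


H(P,Q) = -p*log2(q) - (1-p)*log2(1-q). -0.75*log2(0.582) = 0.585682; -0.25*log2(0.418) = 0.314606. H(P,Q) = 0.585682 + 0.314606 = 0.9003

0.9003 bits


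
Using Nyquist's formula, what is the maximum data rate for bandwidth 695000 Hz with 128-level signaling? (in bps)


Rate = 2 * B * log2(M) = 2 * 695000 * 7.0 = 9730000.0

9730000.0 bps


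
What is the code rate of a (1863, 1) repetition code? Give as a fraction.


Rate = k/n = 1/1863

1/1863


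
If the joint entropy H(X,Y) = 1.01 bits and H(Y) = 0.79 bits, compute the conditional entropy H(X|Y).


H(X|Y) = H(X,Y) - H(Y) = 1.01 - 0.79 = 0.22

0.22 bits


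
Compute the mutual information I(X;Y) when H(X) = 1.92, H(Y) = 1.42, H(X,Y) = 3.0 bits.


I(X;Y) = H(X) + H(Y) - H(X,Y) = 1.92 + 1.42 - 3.0 = 0.34

0.34 bits


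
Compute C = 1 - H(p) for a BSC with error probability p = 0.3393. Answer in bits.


H(p) = -p*log2(p) - (1-p)*log2(1-p) = -0.3393*log2(0.3393) - 0.6607*log2(0.6607) = 0.529093 + 0.395054 = 0.9241. C = 1 - H(p) = 1 - 0.9241 = 0.0759

0.0759 bits


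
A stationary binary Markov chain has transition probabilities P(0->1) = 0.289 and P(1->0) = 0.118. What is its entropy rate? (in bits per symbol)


Stationary distribution: pi_0 = p10/(p01+p10) = 0.2899, pi_1 = 0.7101. Entropy rate H' = pi_0*H(p01) + pi_1*H(p10) = 0.2899*0.8674 + 0.7101*0.5236 = 0.6233

0.6233 bits/symbol


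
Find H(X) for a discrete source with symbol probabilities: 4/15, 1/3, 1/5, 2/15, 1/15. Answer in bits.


H = -sum(p_i * log2(p_i)). Terms: -(4/15)*log2(4/15) = 0.508504; -(1/3)*log2(1/3) = 0.528321; -(1/5)*log2(1/5) = 0.464386; -(2/15)*log2(2/15) = 0.387585; -(1/15)*log2(1/15) = 0.260459. H = 0.508504 + 0.528321 + 0.464386 + 0.387585 + 0.260459 = 2.1493

2.1493 bits


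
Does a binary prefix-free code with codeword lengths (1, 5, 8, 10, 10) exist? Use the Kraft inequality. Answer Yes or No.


Kraft sum = sum(2^(-l_i)) = 0.5371, need <= 1. Result: satisfied (a binary prefix-free code with these lengths exists)

Yes


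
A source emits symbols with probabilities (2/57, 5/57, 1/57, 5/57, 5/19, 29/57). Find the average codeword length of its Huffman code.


Huffman construction (repeatedly merge the two least-probable nodes; each merge adds 1 bit to every symbol beneath it): 1/57 + 2/57 = 1/19; 1/19 + 5/57 = 8/57; 5/57 + 8/57 = 13/57; 13/57 + 5/19 = 28/57; 28/57 + 29/57 = 1. Resulting codeword lengths (in the order the probabilities were given): (5, 4, 5, 3, 2, 1). L_avg = sum(p_i * l_i) = 2/57*5 + 5/57*4 + 1/57*5 + 5/57*3 + 5/19*2 + 29/57*1 = 109/57 = 1.9123

1.9123 bits


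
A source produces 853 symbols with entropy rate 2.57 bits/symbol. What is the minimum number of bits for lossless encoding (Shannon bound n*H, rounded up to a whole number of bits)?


Minimum bits >= n * H = 853 * 2.57 = 2192.21, rounded up to a whole number of bits = 2193

2193 bits


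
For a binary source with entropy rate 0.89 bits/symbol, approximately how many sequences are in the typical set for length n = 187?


log2|A_typical| = nH = 187 * 0.89 = 166.43, so |A_typical| ~ 2^166.43 = 1.260e+50

1.260e+50


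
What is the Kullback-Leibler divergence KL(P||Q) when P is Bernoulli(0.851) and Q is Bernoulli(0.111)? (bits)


KL = p*log2(p/q) + (1-p)*log2((1-p)/(1-q)) = 0.851*log2(0.851/0.111) + 0.149*log2(0.149/0.889) = 2.1168

2.1168 bits


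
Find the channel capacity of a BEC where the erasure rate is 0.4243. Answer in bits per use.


C = 1 - epsilon = 1 - 0.4243 = 0.5757

0.5757 bits


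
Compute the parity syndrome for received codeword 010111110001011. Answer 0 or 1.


Syndrome = XOR of all bits = 0 XOR 1 XOR 0 XOR 1 XOR 1 XOR 1 XOR 1 XOR 1 XOR 0 XOR 0 XOR 0 XOR 1 XOR 0 XOR 1 XOR 1 = 1

1


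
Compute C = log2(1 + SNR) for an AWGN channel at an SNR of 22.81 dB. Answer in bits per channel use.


SNR_linear = 10^(22.81/10) = 190.9853; C = log2(1 + SNR_linear) = log2(1 + 190.9853) = 7.5849

7.5849 bits/channel use


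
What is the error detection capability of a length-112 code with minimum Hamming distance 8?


Detection capability = d_min - 1 = 8 - 1 = 7

7 errors


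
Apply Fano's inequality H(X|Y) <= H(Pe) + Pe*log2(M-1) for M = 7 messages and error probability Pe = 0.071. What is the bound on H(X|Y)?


H(Pe) = -Pe*log2(Pe) - (1-Pe)*log2(1-Pe) = -0.071*log2(0.071) - 0.929*log2(0.929) = 0.270939 + 0.098706 = 0.3696. Pe*log2(M-1) = 0.071*log2(6) = 0.183532. Bound = H(Pe) + Pe*log2(M-1) = 0.270939 + 0.098706 + 0.183532 = 0.5532

0.5532 bits


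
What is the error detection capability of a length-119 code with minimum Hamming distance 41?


Detection capability = d_min - 1 = 41 - 1 = 40

40 errors


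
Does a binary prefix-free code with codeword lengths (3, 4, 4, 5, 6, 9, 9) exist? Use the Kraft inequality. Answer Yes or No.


Kraft sum = sum(2^(-l_i)) = 0.3008, need <= 1. Result: satisfied (a binary prefix-free code with these lengths exists)

Yes


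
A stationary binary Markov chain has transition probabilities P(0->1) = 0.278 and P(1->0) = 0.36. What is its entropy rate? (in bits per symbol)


Stationary distribution: pi_0 = p10/(p01+p10) = 0.5643, pi_1 = 0.4357. Entropy rate H' = pi_0*H(p01) + pi_1*H(p10) = 0.5643*0.8527 + 0.4357*0.9427 = 0.8919

0.8919 bits/symbol


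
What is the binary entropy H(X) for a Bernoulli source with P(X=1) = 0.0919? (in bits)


H = -p*log2(p) - (1-p)*log2(1-p). -0.0919*log2(0.0919) = 0.316484; -0.9081*log2(0.9081) = 0.126296. H = 0.316484 + 0.126296 = 0.4428

0.4428 bits


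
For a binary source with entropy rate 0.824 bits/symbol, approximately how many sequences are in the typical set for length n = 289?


log2|A_typical| = nH = 289 * 0.824 = 238.136, so |A_typical| ~ 2^238.136 = 4.854e+71

4.854e+71


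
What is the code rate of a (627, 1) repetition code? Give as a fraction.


Rate = k/n = 1/627

1/627


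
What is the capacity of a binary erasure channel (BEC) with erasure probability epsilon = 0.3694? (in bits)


C = 1 - epsilon = 1 - 0.3694 = 0.6306

0.6306 bits


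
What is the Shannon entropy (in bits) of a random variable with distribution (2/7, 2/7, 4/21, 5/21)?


H = -sum(p_i * log2(p_i)). Terms: -(2/7)*log2(2/7) = 0.516387; -(2/7)*log2(2/7) = 0.516387; -(4/21)*log2(4/21) = 0.455680; -(5/21)*log2(5/21) = 0.492950. H = 0.516387 + 0.516387 + 0.455680 + 0.492950 = 1.9814

1.9814 bits


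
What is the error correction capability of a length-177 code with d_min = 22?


Correction capability = floor((d-1)/2) = floor((22-1)/2) = 10

10 errors


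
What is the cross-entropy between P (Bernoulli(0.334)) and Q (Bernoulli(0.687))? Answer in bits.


H(P,Q) = -p*log2(q) - (1-p)*log2(1-q). -0.334*log2(0.687) = 0.180900; -0.666*log2(0.313) = 1.116060. H(P,Q) = 0.180900 + 1.116060 = 1.297

1.297 bits


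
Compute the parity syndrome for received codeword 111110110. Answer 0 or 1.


Syndrome = XOR of all bits = 1 XOR 1 XOR 1 XOR 1 XOR 1 XOR 0 XOR 1 XOR 1 XOR 0 = 1

1


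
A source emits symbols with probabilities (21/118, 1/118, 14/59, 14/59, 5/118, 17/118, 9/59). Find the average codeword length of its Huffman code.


Huffman construction (repeatedly merge the two least-probable nodes; each merge adds 1 bit to every symbol beneath it): 1/118 + 5/118 = 3/59; 3/59 + 17/118 = 23/118; 9/59 + 21/118 = 39/118; 23/118 + 14/59 = 51/118; 14/59 + 39/118 = 67/118; 51/118 + 67/118 = 1. Resulting codeword lengths (in the order the probabilities were given): (3, 4, 2, 2, 4, 3, 3). L_avg = sum(p_i * l_i) = 21/118*3 + 1/118*4 + 14/59*2 + 14/59*2 + 5/118*4 + 17/118*3 + 9/59*3 = 152/59 = 2.5763

2.5763 bits


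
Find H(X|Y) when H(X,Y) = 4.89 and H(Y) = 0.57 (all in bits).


H(X|Y) = H(X,Y) - H(Y) = 4.89 - 0.57 = 4.32

4.32 bits


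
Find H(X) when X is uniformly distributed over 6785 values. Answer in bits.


H = log2(n) = log2(6785) = 12.7281

12.7281 bits


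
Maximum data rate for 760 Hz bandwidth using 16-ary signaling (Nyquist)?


Rate = 2 * B * log2(M) = 2 * 760 * 4.0 = 6080.0

6080.0 bps


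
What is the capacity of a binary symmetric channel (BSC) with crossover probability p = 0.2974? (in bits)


H(p) = -p*log2(p) - (1-p)*log2(1-p) = -0.2974*log2(0.2974) - 0.7026*log2(0.7026) = 0.520308 + 0.357781 = 0.8781. C = 1 - H(p) = 1 - 0.8781 = 0.1219

0.1219 bits


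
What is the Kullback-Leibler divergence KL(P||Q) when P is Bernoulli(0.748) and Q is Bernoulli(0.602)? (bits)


KL = p*log2(p/q) + (1-p)*log2((1-p)/(1-q)) = 0.748*log2(0.748/0.602) + 0.252*log2(0.252/0.398) = 0.0682

0.0682 bits


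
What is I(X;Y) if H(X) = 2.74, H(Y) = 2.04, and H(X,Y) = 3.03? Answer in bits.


I(X;Y) = H(X) + H(Y) - H(X,Y) = 2.74 + 2.04 - 3.03 = 1.75

1.75 bits


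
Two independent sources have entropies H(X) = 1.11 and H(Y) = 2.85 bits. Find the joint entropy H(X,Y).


For independent variables, H(X,Y) = H(X) + H(Y) = 1.11 + 2.85 = 3.96

3.96 bits


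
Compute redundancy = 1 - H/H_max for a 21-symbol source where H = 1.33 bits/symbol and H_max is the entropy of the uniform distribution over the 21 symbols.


H_max = log2(K) = log2(21) = 4.3923 bits/symbol. Redundancy = 1 - H/H_max = 1 - 1.33/4.3923 = 1 - 0.3028 = 0.6972

0.6972


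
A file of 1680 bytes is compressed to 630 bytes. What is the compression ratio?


Ratio = original / compressed = 1680 / 630 = 2.6667

2.6667


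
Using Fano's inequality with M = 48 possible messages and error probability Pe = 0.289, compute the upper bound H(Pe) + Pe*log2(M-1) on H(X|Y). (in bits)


H(Pe) = -Pe*log2(Pe) - (1-Pe)*log2(1-Pe) = -0.289*log2(0.289) - 0.711*log2(0.711) = 0.517558 + 0.349868 = 0.8674. Pe*log2(M-1) = 0.289*log2(47) = 1.605276. Bound = H(Pe) + Pe*log2(M-1) = 0.517558 + 0.349868 + 1.605276 = 2.4727

2.4727 bits


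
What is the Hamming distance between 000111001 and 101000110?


Count differing positions: ^ . ^ ^ ^ ^ ^ ^ ^ = 8 differences

8


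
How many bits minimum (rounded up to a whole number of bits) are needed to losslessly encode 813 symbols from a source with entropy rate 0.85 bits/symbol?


Minimum bits >= n * H = 813 * 0.85 = 691.05, rounded up to a whole number of bits = 692

692 bits


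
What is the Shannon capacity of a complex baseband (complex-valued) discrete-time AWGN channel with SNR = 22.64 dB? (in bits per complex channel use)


SNR_linear = 10^(22.64/10) = 183.6538; C = log2(1 + SNR_linear) = log2(1 + 183.6538) = 7.5287

7.5287 bits/channel use


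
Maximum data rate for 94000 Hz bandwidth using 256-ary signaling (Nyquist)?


Rate = 2 * B * log2(M) = 2 * 94000 * 8.0 = 1504000.0

1504000.0 bps


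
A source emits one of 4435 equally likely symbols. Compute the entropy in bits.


H = log2(n) = log2(4435) = 12.1147

12.1147 bits


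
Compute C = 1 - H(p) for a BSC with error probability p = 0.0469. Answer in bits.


H(p) = -p*log2(p) - (1-p)*log2(1-p) = -0.0469*log2(0.0469) - 0.9531*log2(0.9531) = 0.207029 + 0.066050 = 0.2731. C = 1 - H(p) = 1 - 0.2731 = 0.7269

0.7269 bits


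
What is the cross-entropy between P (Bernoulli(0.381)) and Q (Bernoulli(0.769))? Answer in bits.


H(P,Q) = -p*log2(q) - (1-p)*log2(1-q). -0.381*log2(0.769) = 0.144378; -0.619*log2(0.231) = 1.308588. H(P,Q) = 0.144378 + 1.308588 = 1.453

1.453 bits


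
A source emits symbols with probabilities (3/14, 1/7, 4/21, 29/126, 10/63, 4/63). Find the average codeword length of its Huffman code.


Huffman construction (repeatedly merge the two least-probable nodes; each merge adds 1 bit to every symbol beneath it): 4/63 + 1/7 = 13/63; 10/63 + 4/21 = 22/63; 13/63 + 3/14 = 53/126; 29/126 + 22/63 = 73/126; 53/126 + 73/126 = 1. Resulting codeword lengths (in the order the probabilities were given): (2, 3, 3, 2, 3, 3). L_avg = sum(p_i * l_i) = 3/14*2 + 1/7*3 + 4/21*3 + 29/126*2 + 10/63*3 + 4/63*3 = 23/9 = 2.5556

2.5556 bits


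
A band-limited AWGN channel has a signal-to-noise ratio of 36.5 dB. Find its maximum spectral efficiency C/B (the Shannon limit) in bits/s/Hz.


SNR_linear = 10^(36.5/10) = 4466.8359; C/B = log2(1 + SNR_linear) = log2(1 + 4466.8359) = 12.1254

12.1254 bits/s/Hz


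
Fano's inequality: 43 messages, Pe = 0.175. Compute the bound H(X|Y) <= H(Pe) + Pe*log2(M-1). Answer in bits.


H(Pe) = -Pe*log2(Pe) - (1-Pe)*log2(1-Pe) = -0.175*log2(0.175) - 0.825*log2(0.825) = 0.440050 + 0.228966 = 0.669. Pe*log2(M-1) = 0.175*log2(42) = 0.943656. Bound = H(Pe) + Pe*log2(M-1) = 0.440050 + 0.228966 + 0.943656 = 1.6127

1.6127 bits


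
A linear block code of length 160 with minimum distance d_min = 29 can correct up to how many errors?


Correction capability = floor((d-1)/2) = floor((29-1)/2) = 14

14 errors


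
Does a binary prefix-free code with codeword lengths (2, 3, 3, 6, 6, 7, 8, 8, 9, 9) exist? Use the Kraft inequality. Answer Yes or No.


Kraft sum = sum(2^(-l_i)) = 0.5508, need <= 1. Result: satisfied (a binary prefix-free code with these lengths exists)

Yes


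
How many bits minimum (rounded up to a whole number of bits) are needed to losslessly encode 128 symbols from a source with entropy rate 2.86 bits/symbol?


Minimum bits >= n * H = 128 * 2.86 = 366.08, rounded up to a whole number of bits = 367

367 bits


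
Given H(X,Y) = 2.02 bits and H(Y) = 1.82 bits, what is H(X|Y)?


H(X|Y) = H(X,Y) - H(Y) = 2.02 - 1.82 = 0.2

0.2 bits


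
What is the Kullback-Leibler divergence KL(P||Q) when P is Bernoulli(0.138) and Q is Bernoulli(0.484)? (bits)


KL = p*log2(p/q) + (1-p)*log2((1-p)/(1-q)) = 0.138*log2(0.138/0.484) + 0.862*log2(0.862/0.516) = 0.3883

0.3883 bits


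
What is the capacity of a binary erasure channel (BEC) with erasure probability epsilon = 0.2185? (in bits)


C = 1 - epsilon = 1 - 0.2185 = 0.7815

0.7815 bits


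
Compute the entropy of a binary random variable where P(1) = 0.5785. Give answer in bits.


H = -p*log2(p) - (1-p)*log2(1-p). -0.5785*log2(0.5785) = 0.456790; -0.4215*log2(0.4215) = 0.525356. H = 0.456790 + 0.525356 = 0.9821

0.9821 bits


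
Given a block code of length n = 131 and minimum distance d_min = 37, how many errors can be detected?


Detection capability = d_min - 1 = 37 - 1 = 36

36 errors


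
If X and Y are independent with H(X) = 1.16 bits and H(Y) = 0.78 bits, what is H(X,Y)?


For independent variables, H(X,Y) = H(X) + H(Y) = 1.16 + 0.78 = 1.94

1.94 bits


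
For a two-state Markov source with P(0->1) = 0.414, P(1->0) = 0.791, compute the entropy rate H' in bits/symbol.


Stationary distribution: pi_0 = p10/(p01+p10) = 0.6564, pi_1 = 0.3436. Entropy rate H' = pi_0*H(p01) + pi_1*H(p10) = 0.6564*0.9786 + 0.3436*0.7396 = 0.8964

0.8964 bits/symbol


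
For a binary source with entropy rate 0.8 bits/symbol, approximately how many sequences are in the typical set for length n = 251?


log2|A_typical| = nH = 251 * 0.8 = 200.8, so |A_typical| ~ 2^200.8 = 2.798e+60

2.798e+60


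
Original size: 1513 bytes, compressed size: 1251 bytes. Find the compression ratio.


Ratio = original / compressed = 1513 / 1251 = 1.2094

1.2094


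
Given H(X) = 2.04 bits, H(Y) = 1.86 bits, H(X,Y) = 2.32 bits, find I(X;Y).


I(X;Y) = H(X) + H(Y) - H(X,Y) = 2.04 + 1.86 - 2.32 = 1.58

1.58 bits


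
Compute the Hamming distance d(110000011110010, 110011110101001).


Count differing positions: . . . . ^ ^ ^ . ^ . ^ ^ . ^ ^ = 8 differences

8


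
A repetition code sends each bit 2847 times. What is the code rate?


Rate = k/n = 1/2847

1/2847


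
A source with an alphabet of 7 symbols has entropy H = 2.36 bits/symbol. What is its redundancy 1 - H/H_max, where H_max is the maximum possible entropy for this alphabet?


H_max = log2(K) = log2(7) = 2.8074 bits/symbol. Redundancy = 1 - H/H_max = 1 - 2.36/2.8074 = 1 - 0.8406 = 0.1594

0.1594


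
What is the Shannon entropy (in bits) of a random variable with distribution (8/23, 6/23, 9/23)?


H = -sum(p_i * log2(p_i)). Terms: -(8/23)*log2(8/23) = 0.529935; -(6/23)*log2(6/23) = 0.505722; -(9/23)*log2(9/23) = 0.529684. H = 0.529935 + 0.505722 + 0.529684 = 1.5653

1.5653 bits


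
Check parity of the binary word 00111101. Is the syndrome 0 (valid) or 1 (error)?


Syndrome = XOR of all bits = 0 XOR 0 XOR 1 XOR 1 XOR 1 XOR 1 XOR 0 XOR 1 = 1

1


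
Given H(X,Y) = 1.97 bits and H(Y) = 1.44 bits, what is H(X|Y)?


H(X|Y) = H(X,Y) - H(Y) = 1.97 - 1.44 = 0.53

0.53 bits


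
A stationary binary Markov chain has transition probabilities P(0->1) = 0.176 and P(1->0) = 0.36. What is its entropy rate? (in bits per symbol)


Stationary distribution: pi_0 = p10/(p01+p10) = 0.6716, pi_1 = 0.3284. Entropy rate H' = pi_0*H(p01) + pi_1*H(p10) = 0.6716*0.6712 + 0.3284*0.9427 = 0.7604

0.7604 bits/symbol


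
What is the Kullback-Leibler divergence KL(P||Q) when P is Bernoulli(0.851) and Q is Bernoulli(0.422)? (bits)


KL = p*log2(p/q) + (1-p)*log2((1-p)/(1-q)) = 0.851*log2(0.851/0.422) + 0.149*log2(0.149/0.578) = 0.5697

0.5697 bits


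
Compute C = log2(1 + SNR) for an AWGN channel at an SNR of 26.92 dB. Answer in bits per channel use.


SNR_linear = 10^(26.92/10) = 492.0395; C = log2(1 + SNR_linear) = log2(1 + 492.0395) = 8.9456

8.9456 bits/channel use


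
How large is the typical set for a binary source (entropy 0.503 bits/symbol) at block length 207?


log2|A_typical| = nH = 207 * 0.503 = 104.121, so |A_typical| ~ 2^104.121 = 2.206e+31

2.206e+31


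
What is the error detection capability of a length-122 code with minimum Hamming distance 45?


Detection capability = d_min - 1 = 45 - 1 = 44

44 errors


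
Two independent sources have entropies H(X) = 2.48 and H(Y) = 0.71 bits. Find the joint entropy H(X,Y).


For independent variables, H(X,Y) = H(X) + H(Y) = 2.48 + 0.71 = 3.19

3.19 bits


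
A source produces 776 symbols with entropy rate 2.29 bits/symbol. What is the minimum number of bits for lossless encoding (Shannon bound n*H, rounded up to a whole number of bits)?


Minimum bits >= n * H = 776 * 2.29 = 1777.04, rounded up to a whole number of bits = 1778

1778 bits


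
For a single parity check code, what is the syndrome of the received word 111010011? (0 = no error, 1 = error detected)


Syndrome = XOR of all bits = 1 XOR 1 XOR 1 XOR 0 XOR 1 XOR 0 XOR 0 XOR 1 XOR 1 = 0

0


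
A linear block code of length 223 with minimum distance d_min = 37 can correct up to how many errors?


Correction capability = floor((d-1)/2) = floor((37-1)/2) = 18

18 errors


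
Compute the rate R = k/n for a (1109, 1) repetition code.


Rate = k/n = 1/1109

1/1109


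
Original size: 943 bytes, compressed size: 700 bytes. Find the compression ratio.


Ratio = original / compressed = 943 / 700 = 1.3471

1.3471


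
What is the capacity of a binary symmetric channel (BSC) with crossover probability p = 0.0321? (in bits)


H(p) = -p*log2(p) - (1-p)*log2(1-p) = -0.0321*log2(0.0321) - 0.9679*log2(0.9679) = 0.159257 + 0.045559 = 0.2048. C = 1 - H(p) = 1 - 0.2048 = 0.7952

0.7952 bits


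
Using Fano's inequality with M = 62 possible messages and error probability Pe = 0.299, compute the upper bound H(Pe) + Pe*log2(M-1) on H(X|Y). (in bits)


H(Pe) = -Pe*log2(Pe) - (1-Pe)*log2(1-Pe) = -0.299*log2(0.299) - 0.701*log2(0.701) = 0.520793 + 0.359272 = 0.8801. Pe*log2(M-1) = 0.299*log2(61) = 1.773290. Bound = H(Pe) + Pe*log2(M-1) = 0.520793 + 0.359272 + 1.773290 = 2.6534

2.6534 bits


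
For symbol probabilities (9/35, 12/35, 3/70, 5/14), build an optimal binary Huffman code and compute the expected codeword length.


Huffman construction (repeatedly merge the two least-probable nodes; each merge adds 1 bit to every symbol beneath it): 3/70 + 9/35 = 3/10; 3/10 + 12/35 = 9/14; 5/14 + 9/14 = 1. Resulting codeword lengths (in the order the probabilities were given): (3, 2, 3, 1). L_avg = sum(p_i * l_i) = 9/35*3 + 12/35*2 + 3/70*3 + 5/14*1 = 68/35 = 1.9429

1.9429 bits
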